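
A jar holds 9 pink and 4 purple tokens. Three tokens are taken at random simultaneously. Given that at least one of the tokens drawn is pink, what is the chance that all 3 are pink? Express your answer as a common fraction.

14/47

P(all 3 pink) = C(9,3)/C(13,3) = 42/143; P(at least one pink) = 1 − C(4,3)/C(13,3) = 141/143.
Since 'all 3 pink' ⊆ 'at least one pink', P(all 3 | at least one) = 42/143 / 141/143 = 14/47 ≈ 0.2979.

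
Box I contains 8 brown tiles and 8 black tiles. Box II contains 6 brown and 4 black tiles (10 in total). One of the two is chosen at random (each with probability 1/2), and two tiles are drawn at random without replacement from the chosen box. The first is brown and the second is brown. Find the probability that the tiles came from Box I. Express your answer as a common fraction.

P(E | Box I) = 7/30; P(E | Box II) = 1/3.
P(E) = 1/2·7/30 + 1/2·1/3 = 17/60.
By Bayes' rule, P(Box I | E) = 7/60 / 17/60 = 7/17 ≈ 0.4118.

7/17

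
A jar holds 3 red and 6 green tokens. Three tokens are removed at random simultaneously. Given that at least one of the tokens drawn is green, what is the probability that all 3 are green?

20/83

P(all 3 green) = C(6,3)/C(9,3) = 5/21; P(at least one green) = 1 − C(3,3)/C(9,3) = 83/84.
Since 'all 3 green' ⊆ 'at least one green', P(all 3 | at least one) = 5/21 / 83/84 = 20/83 ≈ 0.2410.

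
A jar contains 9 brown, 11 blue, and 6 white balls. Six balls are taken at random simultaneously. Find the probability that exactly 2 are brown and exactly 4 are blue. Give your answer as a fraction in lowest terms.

Unordered draws without replacement: count favorable combinations over C(26,6).
Favorable = C(9,2) · C(11,4) · C(6,0) = 11880; total = C(26,6) = 230230.
P = 11880/230230 = 108/2093 ≈ 0.0516.

108/2093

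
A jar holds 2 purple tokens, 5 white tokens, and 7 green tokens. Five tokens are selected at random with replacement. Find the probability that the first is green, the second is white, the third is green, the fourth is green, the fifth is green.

5/224

Multiply the conditional probability of each draw in order, with replacement (the composition resets each draw).
P = (7/14) · (5/14) · (7/14) · (7/14) · (7/14) = 5/224 ≈ 0.0223.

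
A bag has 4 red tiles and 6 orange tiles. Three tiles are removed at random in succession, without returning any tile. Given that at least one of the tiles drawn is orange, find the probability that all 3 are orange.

P(all 3 orange) = C(6,3)/C(10,3) = 1/6; P(at least one orange) = 1 − C(4,3)/C(10,3) = 29/30.
Since 'all 3 orange' ⊆ 'at least one orange', P(all 3 | at least one) = 1/6 / 29/30 = 5/29 ≈ 0.1724.

5/29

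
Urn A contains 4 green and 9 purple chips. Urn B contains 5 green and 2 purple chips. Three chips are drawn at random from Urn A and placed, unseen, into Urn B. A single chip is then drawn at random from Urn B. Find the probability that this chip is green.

Condition on how many of the transferred chips are green (from Urn A: 4 green of 13; then Urn B has 10 total).
  0 green: C(4,0)C(9,3)/C(13,3) = 42/143; then P = 5/10
  1 green: C(4,1)C(9,2)/C(13,3) = 72/143; then P = 6/10
  2 green: C(4,2)C(9,1)/C(13,3) = 27/143; then P = 7/10
  3 green: C(4,3)C(9,0)/C(13,3) = 2/143; then P = 8/10
P(green from Urn B) = 77/130 ≈ 0.5923.

77/130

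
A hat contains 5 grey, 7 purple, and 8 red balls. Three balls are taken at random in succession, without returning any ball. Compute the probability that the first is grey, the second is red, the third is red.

Multiply the conditional probability of each draw in order, without replacement, so each draw removes one from its color and from the total.
P = (5/20) · (8/19) · (7/18) = 7/171 ≈ 0.0409.

7/171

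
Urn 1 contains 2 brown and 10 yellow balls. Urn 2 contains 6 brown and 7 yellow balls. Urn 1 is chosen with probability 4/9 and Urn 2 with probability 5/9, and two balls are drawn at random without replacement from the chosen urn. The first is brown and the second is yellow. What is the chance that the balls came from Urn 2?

231/335

P(E | Urn 1) = 5/33; P(E | Urn 2) = 7/26.
P(E) = 4/9·5/33 + 5/9·7/26 = 1675/7722.
By Bayes' rule, P(Urn 2 | E) = 35/234 / 1675/7722 = 231/335 ≈ 0.6896.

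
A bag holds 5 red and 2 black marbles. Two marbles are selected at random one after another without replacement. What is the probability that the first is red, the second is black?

5/21

Multiply the conditional probability of each draw in order, without replacement, so each draw removes one from its color and from the total.
P = (5/7) · (2/6) = 5/21 ≈ 0.2381.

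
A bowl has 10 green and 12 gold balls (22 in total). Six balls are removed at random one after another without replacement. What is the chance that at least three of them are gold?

249/323

Sum the hypergeometric tail for j = 3,…,6 gold balls.
Favorable = C(12,3)·C(10,3) + C(12,4)·C(10,2) + C(12,5)·C(10,1) + C(12,6)·C(10,0) = 57519; total = C(22,6) = 74613.
P = 57519/74613 = 249/323 ≈ 0.7709.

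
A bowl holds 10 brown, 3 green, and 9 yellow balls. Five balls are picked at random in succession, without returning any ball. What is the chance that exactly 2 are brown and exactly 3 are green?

Unordered draws without replacement: count favorable combinations over C(22,5).
Favorable = C(10,2) · C(3,3) · C(9,0) = 45; total = C(22,5) = 26334.
P = 45/26334 = 5/2926 ≈ 0.0017.

5/2926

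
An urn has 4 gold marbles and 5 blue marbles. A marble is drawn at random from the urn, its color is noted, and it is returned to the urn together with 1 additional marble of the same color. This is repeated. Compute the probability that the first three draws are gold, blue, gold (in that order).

Track the composition after each reinforcement of +1.
P = (4/9) · (5/10) · (5/11) = 10/99 ≈ 0.1010.

10/99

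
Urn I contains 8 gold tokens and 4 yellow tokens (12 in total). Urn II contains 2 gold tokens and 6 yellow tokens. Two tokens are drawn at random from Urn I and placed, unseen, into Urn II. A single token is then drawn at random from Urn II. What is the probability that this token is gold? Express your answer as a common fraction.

1/3

Condition on how many of the transferred tokens are gold (from Urn I: 8 gold of 12; then Urn II has 10 total).
  0 gold: C(8,0)C(4,2)/C(12,2) = 1/11; then P = 2/10
  1 gold: C(8,1)C(4,1)/C(12,2) = 16/33; then P = 3/10
  2 gold: C(8,2)C(4,0)/C(12,2) = 14/33; then P = 4/10
P(gold from Urn II) = 1/3 ≈ 0.3333.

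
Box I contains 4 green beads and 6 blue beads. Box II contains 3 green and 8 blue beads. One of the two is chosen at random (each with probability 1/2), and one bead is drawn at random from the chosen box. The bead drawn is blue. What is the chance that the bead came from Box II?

40/73

P(blue | Box I) = 3/5; P(blue | Box II) = 8/11.
P(blue) = 1/2·3/5 + 1/2·8/11 = 73/110.
By Bayes' rule, P(Box II | blue) = 4/11 / 73/110 = 40/73 ≈ 0.5479.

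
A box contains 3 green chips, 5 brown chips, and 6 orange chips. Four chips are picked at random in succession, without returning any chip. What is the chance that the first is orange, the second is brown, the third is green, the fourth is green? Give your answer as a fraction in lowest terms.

Multiply the conditional probability of each draw in order, without replacement, so each draw removes one from its color and from the total.
P = (6/14) · (5/13) · (3/12) · (2/11) = 15/2002 ≈ 0.0075.

15/2002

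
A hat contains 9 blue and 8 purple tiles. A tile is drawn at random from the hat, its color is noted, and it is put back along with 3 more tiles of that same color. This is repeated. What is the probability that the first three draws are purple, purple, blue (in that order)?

Track the composition after each reinforcement of +3.
P = (8/17) · (11/20) · (9/23) = 198/1955 ≈ 0.1013.

198/1955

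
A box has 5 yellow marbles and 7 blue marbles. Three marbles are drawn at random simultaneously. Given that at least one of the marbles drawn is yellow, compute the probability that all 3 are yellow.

2/37

P(all 3 yellow) = C(5,3)/C(12,3) = 1/22; P(at least one yellow) = 1 − C(7,3)/C(12,3) = 37/44.
Since 'all 3 yellow' ⊆ 'at least one yellow', P(all 3 | at least one) = 1/22 / 37/44 = 2/37 ≈ 0.0541.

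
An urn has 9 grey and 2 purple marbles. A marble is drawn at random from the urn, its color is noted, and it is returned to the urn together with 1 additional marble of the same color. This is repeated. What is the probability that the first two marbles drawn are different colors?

3/11

Either grey then purple, or purple then grey; after the first draw the total is 12.
P = (9/11)·(2/12) + (2/11)·(9/12) = 3/11 ≈ 0.2727.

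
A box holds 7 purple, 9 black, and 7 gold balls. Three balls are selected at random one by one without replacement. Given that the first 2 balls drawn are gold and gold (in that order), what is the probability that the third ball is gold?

After removing 2 gold, the box has 5 gold out of 21 remaining.
P(third is gold | given) = 5/21 ≈ 0.2381.

5/21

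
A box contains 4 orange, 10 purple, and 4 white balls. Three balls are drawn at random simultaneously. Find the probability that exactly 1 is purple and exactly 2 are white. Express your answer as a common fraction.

5/68

Unordered draws without replacement: count favorable combinations over C(18,3).
Favorable = C(4,0) · C(10,1) · C(4,2) = 60; total = C(18,3) = 816.
P = 60/816 = 5/68 ≈ 0.0735.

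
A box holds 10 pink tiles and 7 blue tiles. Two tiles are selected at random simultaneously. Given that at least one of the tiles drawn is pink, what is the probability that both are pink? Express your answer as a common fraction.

P(both pink) = C(10,2)/C(17,2) = 45/136; P(at least one pink) = 1 − C(7,2)/C(17,2) = 115/136.
Since 'both pink' ⊆ 'at least one pink', P(both | at least one) = 45/136 / 115/136 = 9/23 ≈ 0.3913.

9/23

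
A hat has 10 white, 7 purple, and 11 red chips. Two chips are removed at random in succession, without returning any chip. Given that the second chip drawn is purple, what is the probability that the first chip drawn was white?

P(first=white and the second chip drawn is purple) = (10/28)·(7/27) = 5/54.
P(the second chip drawn is purple) = Σ over first color = 5/54 + 1/18 + 11/108 = 1/4.
By Bayes, P(first=white | the second chip drawn is purple) = 5/54 / 1/4 = 10/27 ≈ 0.3704.

10/27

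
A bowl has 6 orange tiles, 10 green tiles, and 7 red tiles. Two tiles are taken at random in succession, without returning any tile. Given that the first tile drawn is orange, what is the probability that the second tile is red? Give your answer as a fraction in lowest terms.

After removing 1 orange, the bowl has 7 red out of 22 remaining.
P(second is red | given) = 7/22 ≈ 0.3182.

7/22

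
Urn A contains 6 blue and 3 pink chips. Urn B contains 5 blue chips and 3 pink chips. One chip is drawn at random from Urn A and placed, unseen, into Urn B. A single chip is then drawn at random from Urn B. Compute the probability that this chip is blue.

17/27

Condition on how many of the transferred chips are blue (from Urn A: 6 blue of 9; then Urn B has 9 total).
  0 blue: C(6,0)C(3,1)/C(9,1) = 1/3; then P = 5/9
  1 blue: C(6,1)C(3,0)/C(9,1) = 2/3; then P = 6/9
P(blue from Urn B) = 17/27 ≈ 0.6296.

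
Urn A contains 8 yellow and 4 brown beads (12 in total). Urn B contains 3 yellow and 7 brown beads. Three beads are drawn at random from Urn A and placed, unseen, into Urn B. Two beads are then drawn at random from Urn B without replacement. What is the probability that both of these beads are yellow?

113/858

Condition on how many of the transferred beads are yellow (from Urn A: 8 yellow of 12; then Urn B has 13 total).
  0 yellow: C(8,0)C(4,3)/C(12,3) = 1/55; then P = C(3,2)/C(13,2) = 1/26
  1 yellow: C(8,1)C(4,2)/C(12,3) = 12/55; then P = C(4,2)/C(13,2) = 1/13
  2 yellow: C(8,2)C(4,1)/C(12,3) = 28/55; then P = C(5,2)/C(13,2) = 5/39
  3 yellow: C(8,3)C(4,0)/C(12,3) = 14/55; then P = C(6,2)/C(13,2) = 5/26
P(both yellow) = 113/858 ≈ 0.1317.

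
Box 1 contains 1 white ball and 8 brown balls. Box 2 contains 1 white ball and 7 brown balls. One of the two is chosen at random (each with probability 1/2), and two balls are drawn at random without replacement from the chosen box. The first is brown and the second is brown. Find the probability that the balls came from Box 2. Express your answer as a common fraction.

27/55

P(E | Box 1) = 7/9; P(E | Box 2) = 3/4.
P(E) = 1/2·7/9 + 1/2·3/4 = 55/72.
By Bayes' rule, P(Box 2 | E) = 3/8 / 55/72 = 27/55 ≈ 0.4909.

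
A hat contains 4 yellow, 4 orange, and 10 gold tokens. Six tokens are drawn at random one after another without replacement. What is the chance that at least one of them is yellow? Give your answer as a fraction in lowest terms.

57/68

Use the complement: P(at least one yellow) = 1 − P(no yellow).
P(none) = C(14,6)/C(18,6) = 3003/18564.
So P = 1 − 3003/18564 = 57/68 ≈ 0.8382.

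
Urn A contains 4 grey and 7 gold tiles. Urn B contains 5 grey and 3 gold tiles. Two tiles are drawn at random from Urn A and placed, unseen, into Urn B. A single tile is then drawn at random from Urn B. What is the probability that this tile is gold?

47/110

Condition on how many of the transferred tiles are gold (from Urn A: 7 gold of 11; then Urn B has 10 total).
  0 gold: C(7,0)C(4,2)/C(11,2) = 6/55; then P = 3/10
  1 gold: C(7,1)C(4,1)/C(11,2) = 28/55; then P = 4/10
  2 gold: C(7,2)C(4,0)/C(11,2) = 21/55; then P = 5/10
P(gold from Urn B) = 47/110 ≈ 0.4273.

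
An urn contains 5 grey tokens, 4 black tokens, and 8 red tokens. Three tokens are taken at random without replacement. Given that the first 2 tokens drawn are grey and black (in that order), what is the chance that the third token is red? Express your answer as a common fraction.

8/15

After removing 1 grey, 1 black, the urn has 8 red out of 15 remaining.
P(third is red | given) = 8/15 ≈ 0.5333.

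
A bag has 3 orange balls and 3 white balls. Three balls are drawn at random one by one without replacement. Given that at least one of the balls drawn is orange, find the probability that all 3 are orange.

1/19

P(all 3 orange) = C(3,3)/C(6,3) = 1/20; P(at least one orange) = 1 − C(3,3)/C(6,3) = 19/20.
Since 'all 3 orange' ⊆ 'at least one orange', P(all 3 | at least one) = 1/20 / 19/20 = 1/19 ≈ 0.0526.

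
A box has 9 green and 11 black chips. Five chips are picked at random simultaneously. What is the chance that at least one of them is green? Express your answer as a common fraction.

2507/2584

Use the complement: P(at least one green) = 1 − P(no green).
P(none) = C(11,5)/C(20,5) = 462/15504.
So P = 1 − 462/15504 = 2507/2584 ≈ 0.9702.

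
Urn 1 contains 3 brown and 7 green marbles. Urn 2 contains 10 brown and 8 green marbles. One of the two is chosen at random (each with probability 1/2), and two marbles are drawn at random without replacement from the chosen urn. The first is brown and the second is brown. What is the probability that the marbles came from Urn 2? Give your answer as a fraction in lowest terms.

75/92

P(E | Urn 1) = 1/15; P(E | Urn 2) = 5/17.
P(E) = 1/2·1/15 + 1/2·5/17 = 46/255.
By Bayes' rule, P(Urn 2 | E) = 5/34 / 46/255 = 75/92 ≈ 0.8152.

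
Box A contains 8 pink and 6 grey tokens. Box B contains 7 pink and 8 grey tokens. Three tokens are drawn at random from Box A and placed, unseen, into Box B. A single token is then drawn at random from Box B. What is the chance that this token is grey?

Condition on how many of the transferred tokens are grey (from Box A: 6 grey of 14; then Box B has 18 total).
  0 grey: C(6,0)C(8,3)/C(14,3) = 2/13; then P = 8/18
  1 grey: C(6,1)C(8,2)/C(14,3) = 6/13; then P = 9/18
  2 grey: C(6,2)C(8,1)/C(14,3) = 30/91; then P = 10/18
  3 grey: C(6,3)C(8,0)/C(14,3) = 5/91; then P = 11/18
P(grey from Box B) = 65/126 ≈ 0.5159.

65/126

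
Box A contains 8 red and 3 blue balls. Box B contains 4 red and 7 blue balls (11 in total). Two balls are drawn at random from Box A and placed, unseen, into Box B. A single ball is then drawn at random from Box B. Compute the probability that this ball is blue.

Condition on how many of the transferred balls are blue (from Box A: 3 blue of 11; then Box B has 13 total).
  0 blue: C(3,0)C(8,2)/C(11,2) = 28/55; then P = 7/13
  1 blue: C(3,1)C(8,1)/C(11,2) = 24/55; then P = 8/13
  2 blue: C(3,2)C(8,0)/C(11,2) = 3/55; then P = 9/13
P(blue from Box B) = 83/143 ≈ 0.5804.

83/143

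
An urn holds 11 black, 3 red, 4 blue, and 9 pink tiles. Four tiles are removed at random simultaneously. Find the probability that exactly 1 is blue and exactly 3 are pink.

Unordered draws without replacement: count favorable combinations over C(27,4).
Favorable = C(11,0) · C(3,0) · C(4,1) · C(9,3) = 336; total = C(27,4) = 17550.
P = 336/17550 = 56/2925 ≈ 0.0191.

56/2925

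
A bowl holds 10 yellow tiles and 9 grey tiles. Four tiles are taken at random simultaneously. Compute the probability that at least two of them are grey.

431/646

Sum the hypergeometric tail for j = 2,…,4 grey tiles.
Favorable = C(9,2)·C(10,2) + C(9,3)·C(10,1) + C(9,4)·C(10,0) = 2586; total = C(19,4) = 3876.
P = 2586/3876 = 431/646 ≈ 0.6672.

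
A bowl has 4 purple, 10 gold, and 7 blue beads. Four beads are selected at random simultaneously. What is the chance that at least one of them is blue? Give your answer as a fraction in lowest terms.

712/855

Use the complement: P(at least one blue) = 1 − P(no blue).
P(none) = C(14,4)/C(21,4) = 1001/5985.
So P = 1 − 1001/5985 = 712/855 ≈ 0.8327.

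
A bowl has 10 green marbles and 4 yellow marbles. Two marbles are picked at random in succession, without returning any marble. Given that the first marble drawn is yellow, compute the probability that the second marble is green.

After removing 1 yellow, the bowl has 10 green out of 13 remaining.
P(second is green | given) = 10/13 ≈ 0.7692.

10/13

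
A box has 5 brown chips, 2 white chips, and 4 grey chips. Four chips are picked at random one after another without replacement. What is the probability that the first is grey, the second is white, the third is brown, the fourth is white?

1/198

Multiply the conditional probability of each draw in order, without replacement, so each draw removes one from its color and from the total.
P = (4/11) · (2/10) · (5/9) · (1/8) = 1/198 ≈ 0.0051.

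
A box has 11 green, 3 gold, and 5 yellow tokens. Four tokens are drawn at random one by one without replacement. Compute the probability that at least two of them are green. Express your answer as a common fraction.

Sum the hypergeometric tail for j = 2,…,4 green tokens.
Favorable = C(11,2)·C(8,2) + C(11,3)·C(8,1) + C(11,4)·C(8,0) = 3190; total = C(19,4) = 3876.
P = 3190/3876 = 1595/1938 ≈ 0.8230.

1595/1938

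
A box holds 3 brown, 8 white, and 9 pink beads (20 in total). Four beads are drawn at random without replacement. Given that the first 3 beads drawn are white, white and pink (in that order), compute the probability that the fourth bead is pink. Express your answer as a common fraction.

After removing 2 white, 1 pink, the box has 8 pink out of 17 remaining.
P(fourth is pink | given) = 8/17 ≈ 0.4706.

8/17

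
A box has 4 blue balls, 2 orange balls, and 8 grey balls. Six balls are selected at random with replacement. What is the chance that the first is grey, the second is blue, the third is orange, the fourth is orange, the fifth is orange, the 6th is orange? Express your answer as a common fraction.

Multiply the conditional probability of each draw in order, with replacement (the composition resets each draw).
P = (8/14) · (4/14) · (2/14) · (2/14) · (2/14) · (2/14) = 8/117649 ≈ 0.0001.

8/117649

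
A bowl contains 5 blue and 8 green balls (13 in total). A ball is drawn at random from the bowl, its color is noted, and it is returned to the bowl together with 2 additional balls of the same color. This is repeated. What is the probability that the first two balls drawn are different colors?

16/39

Either blue then green, or green then blue; after the first draw the total is 15.
P = (5/13)·(8/15) + (8/13)·(5/15) = 16/39 ≈ 0.4103.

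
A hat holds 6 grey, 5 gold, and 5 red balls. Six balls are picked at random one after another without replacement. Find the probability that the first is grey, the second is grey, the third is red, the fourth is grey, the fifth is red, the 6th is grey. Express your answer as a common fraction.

Multiply the conditional probability of each draw in order, without replacement, so each draw removes one from its color and from the total.
P = (6/16) · (5/15) · (5/14) · (4/13) · (4/12) · (3/11) = 5/4004 ≈ 0.0012.

5/4004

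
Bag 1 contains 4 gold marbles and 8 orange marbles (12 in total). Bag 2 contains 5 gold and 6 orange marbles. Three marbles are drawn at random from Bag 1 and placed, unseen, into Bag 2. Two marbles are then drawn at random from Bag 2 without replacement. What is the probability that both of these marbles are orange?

Condition on how many of the transferred marbles are orange (from Bag 1: 8 orange of 12; then Bag 2 has 14 total).
  0 orange: C(8,0)C(4,3)/C(12,3) = 1/55; then P = C(6,2)/C(14,2) = 15/91
  1 orange: C(8,1)C(4,2)/C(12,3) = 12/55; then P = C(7,2)/C(14,2) = 3/13
  2 orange: C(8,2)C(4,1)/C(12,3) = 28/55; then P = C(8,2)/C(14,2) = 4/13
  3 orange: C(8,3)C(4,0)/C(12,3) = 14/55; then P = C(9,2)/C(14,2) = 36/91
P(both orange) = 311/1001 ≈ 0.3107.

311/1001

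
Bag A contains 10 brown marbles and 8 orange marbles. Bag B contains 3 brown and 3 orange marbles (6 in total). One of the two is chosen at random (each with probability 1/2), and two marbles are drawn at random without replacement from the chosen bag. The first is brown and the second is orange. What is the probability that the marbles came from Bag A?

400/859

P(E | Bag A) = 40/153; P(E | Bag B) = 3/10.
P(E) = 1/2·40/153 + 1/2·3/10 = 859/3060.
By Bayes' rule, P(Bag A | E) = 20/153 / 859/3060 = 400/859 ≈ 0.4657.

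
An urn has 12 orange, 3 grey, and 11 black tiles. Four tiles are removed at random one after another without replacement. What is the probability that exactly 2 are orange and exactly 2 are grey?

Unordered draws without replacement: count favorable combinations over C(26,4).
Favorable = C(12,2) · C(3,2) · C(11,0) = 198; total = C(26,4) = 14950.
P = 198/14950 = 99/7475 ≈ 0.0132.

99/7475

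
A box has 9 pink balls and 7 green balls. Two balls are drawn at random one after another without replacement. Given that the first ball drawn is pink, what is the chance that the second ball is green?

7/15

After removing 1 pink, the box has 7 green out of 15 remaining.
P(second is green | given) = 7/15 ≈ 0.4667.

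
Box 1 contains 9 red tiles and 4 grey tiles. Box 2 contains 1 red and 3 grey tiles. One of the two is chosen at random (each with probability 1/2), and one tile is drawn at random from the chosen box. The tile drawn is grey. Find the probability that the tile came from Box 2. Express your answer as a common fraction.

39/55

P(grey | Box 1) = 4/13; P(grey | Box 2) = 3/4.
P(grey) = 1/2·4/13 + 1/2·3/4 = 55/104.
By Bayes' rule, P(Box 2 | grey) = 3/8 / 55/104 = 39/55 ≈ 0.7091.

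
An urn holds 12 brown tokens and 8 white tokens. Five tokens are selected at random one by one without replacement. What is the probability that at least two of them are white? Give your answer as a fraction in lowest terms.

224/323

Sum the hypergeometric tail for j = 2,…,5 white tokens.
Favorable = C(8,2)·C(12,3) + C(8,3)·C(12,2) + C(8,4)·C(12,1) + C(8,5)·C(12,0) = 10752; total = C(20,5) = 15504.
P = 10752/15504 = 224/323 ≈ 0.6935.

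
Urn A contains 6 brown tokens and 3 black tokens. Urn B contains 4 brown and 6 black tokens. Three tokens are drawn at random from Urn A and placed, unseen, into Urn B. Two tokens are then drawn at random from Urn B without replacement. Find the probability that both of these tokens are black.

Condition on how many of the transferred tokens are black (from Urn A: 3 black of 9; then Urn B has 13 total).
  0 black: C(3,0)C(6,3)/C(9,3) = 5/21; then P = C(6,2)/C(13,2) = 5/26
  1 black: C(3,1)C(6,2)/C(9,3) = 15/28; then P = C(7,2)/C(13,2) = 7/26
  2 black: C(3,2)C(6,1)/C(9,3) = 3/14; then P = C(8,2)/C(13,2) = 14/39
  3 black: C(3,3)C(6,0)/C(9,3) = 1/84; then P = C(9,2)/C(13,2) = 6/13
P(both black) = 85/312 ≈ 0.2724.

85/312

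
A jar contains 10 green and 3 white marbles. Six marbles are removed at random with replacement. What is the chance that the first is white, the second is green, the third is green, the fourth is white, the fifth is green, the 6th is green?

90000/4826809

Multiply the conditional probability of each draw in order, with replacement (the composition resets each draw).
P = (3/13) · (10/13) · (10/13) · (3/13) · (10/13) · (10/13) = 90000/4826809 ≈ 0.0186.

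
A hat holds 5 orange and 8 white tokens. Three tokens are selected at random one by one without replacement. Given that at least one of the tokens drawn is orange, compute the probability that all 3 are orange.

P(all 3 orange) = C(5,3)/C(13,3) = 5/143; P(at least one orange) = 1 − C(8,3)/C(13,3) = 115/143.
Since 'all 3 orange' ⊆ 'at least one orange', P(all 3 | at least one) = 5/143 / 115/143 = 1/23 ≈ 0.0435.

1/23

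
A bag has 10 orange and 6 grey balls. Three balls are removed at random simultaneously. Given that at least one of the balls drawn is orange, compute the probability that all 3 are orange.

P(all 3 orange) = C(10,3)/C(16,3) = 3/14; P(at least one orange) = 1 − C(6,3)/C(16,3) = 27/28.
Since 'all 3 orange' ⊆ 'at least one orange', P(all 3 | at least one) = 3/14 / 27/28 = 2/9 ≈ 0.2222.

2/9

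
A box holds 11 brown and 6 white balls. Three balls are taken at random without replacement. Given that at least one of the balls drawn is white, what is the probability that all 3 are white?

P(all 3 white) = C(6,3)/C(17,3) = 1/34; P(at least one white) = 1 − C(11,3)/C(17,3) = 103/136.
Since 'all 3 white' ⊆ 'at least one white', P(all 3 | at least one) = 1/34 / 103/136 = 4/103 ≈ 0.0388.

4/103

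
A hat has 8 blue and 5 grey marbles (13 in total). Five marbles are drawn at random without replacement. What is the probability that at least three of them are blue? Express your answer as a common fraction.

Sum the hypergeometric tail for j = 3,…,5 blue marbles.
Favorable = C(8,3)·C(5,2) + C(8,4)·C(5,1) + C(8,5)·C(5,0) = 966; total = C(13,5) = 1287.
P = 966/1287 = 322/429 ≈ 0.7506.

322/429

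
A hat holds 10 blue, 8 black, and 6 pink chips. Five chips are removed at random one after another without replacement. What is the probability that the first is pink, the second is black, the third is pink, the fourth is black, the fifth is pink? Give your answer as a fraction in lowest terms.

1/759

Multiply the conditional probability of each draw in order, without replacement, so each draw removes one from its color and from the total.
P = (6/24) · (8/23) · (5/22) · (7/21) · (4/20) = 1/759 ≈ 0.0013.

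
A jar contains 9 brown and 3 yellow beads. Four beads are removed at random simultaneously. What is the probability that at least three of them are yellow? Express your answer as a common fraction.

1/55

Sum the hypergeometric tail for j = 3,…,3 yellow beads.
Favorable = C(3,3)·C(9,1) = 9; total = C(12,4) = 495.
P = 9/495 = 1/55 ≈ 0.0182.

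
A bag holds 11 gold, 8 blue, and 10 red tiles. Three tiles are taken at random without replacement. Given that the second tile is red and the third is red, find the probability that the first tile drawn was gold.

P(first=gold and the second tile is red and the third is red) = (11/29)·(10/28)·(9/27) = 55/1218.
P(E) = Σ over first color = 55/1218 + 20/609 + 20/609 = 45/406.
By Bayes, P(first=gold | E) = 55/1218 / 45/406 = 11/27 ≈ 0.4074.

11/27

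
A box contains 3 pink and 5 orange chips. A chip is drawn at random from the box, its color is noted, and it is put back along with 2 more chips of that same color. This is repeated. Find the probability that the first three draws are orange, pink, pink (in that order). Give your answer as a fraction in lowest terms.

5/64

Track the composition after each reinforcement of +2.
P = (5/8) · (3/10) · (5/12) = 5/64 ≈ 0.0781.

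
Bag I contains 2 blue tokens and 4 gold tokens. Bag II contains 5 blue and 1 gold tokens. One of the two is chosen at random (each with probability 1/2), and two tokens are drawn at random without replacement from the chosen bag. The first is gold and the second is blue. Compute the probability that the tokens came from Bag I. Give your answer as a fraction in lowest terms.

P(E | Bag I) = 4/15; P(E | Bag II) = 1/6.
P(E) = 1/2·4/15 + 1/2·1/6 = 13/60.
By Bayes' rule, P(Bag I | E) = 2/15 / 13/60 = 8/13 ≈ 0.6154.

8/13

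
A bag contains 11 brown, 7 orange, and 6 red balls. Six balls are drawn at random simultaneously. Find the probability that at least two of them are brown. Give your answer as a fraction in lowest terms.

10793/12236

Sum the hypergeometric tail for j = 2,…,6 brown balls.
Favorable = C(11,2)·C(13,4) + C(11,3)·C(13,3) + C(11,4)·C(13,2) + C(11,5)·C(13,1) + C(11,6)·C(13,0) = 118723; total = C(24,6) = 134596.
P = 118723/134596 = 10793/12236 ≈ 0.8821.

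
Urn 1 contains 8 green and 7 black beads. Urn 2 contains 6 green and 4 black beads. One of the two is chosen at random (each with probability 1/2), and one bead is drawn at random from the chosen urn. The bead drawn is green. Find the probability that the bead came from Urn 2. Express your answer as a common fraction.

9/17

P(green | Urn 1) = 8/15; P(green | Urn 2) = 3/5.
P(green) = 1/2·8/15 + 1/2·3/5 = 17/30.
By Bayes' rule, P(Urn 2 | green) = 3/10 / 17/30 = 9/17 ≈ 0.5294.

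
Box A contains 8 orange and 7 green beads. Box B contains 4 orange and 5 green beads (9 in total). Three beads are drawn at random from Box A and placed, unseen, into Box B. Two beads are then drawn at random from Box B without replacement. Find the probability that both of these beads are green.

4/15

Condition on how many of the transferred beads are green (from Box A: 7 green of 15; then Box B has 12 total).
  0 green: C(7,0)C(8,3)/C(15,3) = 8/65; then P = C(5,2)/C(12,2) = 5/33
  1 green: C(7,1)C(8,2)/C(15,3) = 28/65; then P = C(6,2)/C(12,2) = 5/22
  2 green: C(7,2)C(8,1)/C(15,3) = 24/65; then P = C(7,2)/C(12,2) = 7/22
  3 green: C(7,3)C(8,0)/C(15,3) = 1/13; then P = C(8,2)/C(12,2) = 14/33
P(both green) = 4/15 ≈ 0.2667.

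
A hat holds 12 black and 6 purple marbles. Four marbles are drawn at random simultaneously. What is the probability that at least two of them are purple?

83/204

Sum the hypergeometric tail for j = 2,…,4 purple marbles.
Favorable = C(6,2)·C(12,2) + C(6,3)·C(12,1) + C(6,4)·C(12,0) = 1245; total = C(18,4) = 3060.
P = 1245/3060 = 83/204 ≈ 0.4069.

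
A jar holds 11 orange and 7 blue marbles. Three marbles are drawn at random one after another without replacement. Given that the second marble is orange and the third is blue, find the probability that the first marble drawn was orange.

P(first=orange and the second marble is orange and the third is blue) = (11/18)·(10/17)·(7/16) = 385/2448.
P(E) = Σ over first color = 385/2448 + 77/816 = 77/306.
By Bayes, P(first=orange | E) = 385/2448 / 77/306 = 5/8 ≈ 0.6250.

5/8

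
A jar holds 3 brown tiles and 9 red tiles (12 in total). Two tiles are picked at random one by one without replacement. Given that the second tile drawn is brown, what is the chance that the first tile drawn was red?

9/11

P(first=red and the second tile drawn is brown) = (9/12)·(3/11) = 9/44.
P(the second tile drawn is brown) = Σ over first color = 1/22 + 9/44 = 1/4.
By Bayes, P(first=red | the second tile drawn is brown) = 9/44 / 1/4 = 9/11 ≈ 0.8182.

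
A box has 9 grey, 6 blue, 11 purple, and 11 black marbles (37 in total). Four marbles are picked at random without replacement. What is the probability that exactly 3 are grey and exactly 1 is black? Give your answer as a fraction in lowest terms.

Unordered draws without replacement: count favorable combinations over C(37,4).
Favorable = C(9,3) · C(6,0) · C(11,0) · C(11,1) = 924; total = C(37,4) = 66045.
P = 924/66045 = 44/3145 ≈ 0.0140.

44/3145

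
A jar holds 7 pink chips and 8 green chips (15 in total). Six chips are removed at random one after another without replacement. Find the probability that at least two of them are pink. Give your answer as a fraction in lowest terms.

Sum the hypergeometric tail for j = 2,…,6 pink chips.
Favorable = C(7,2)·C(8,4) + C(7,3)·C(8,3) + C(7,4)·C(8,2) + C(7,5)·C(8,1) + C(7,6)·C(8,0) = 4585; total = C(15,6) = 5005.
P = 4585/5005 = 131/143 ≈ 0.9161.

131/143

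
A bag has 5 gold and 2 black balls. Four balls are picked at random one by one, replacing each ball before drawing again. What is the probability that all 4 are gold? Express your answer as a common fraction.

Multiply the conditional probability of each draw in order, with replacement (the composition resets each draw).
P = (5/7) · (5/7) · (5/7) · (5/7) = 625/2401 ≈ 0.2603.

625/2401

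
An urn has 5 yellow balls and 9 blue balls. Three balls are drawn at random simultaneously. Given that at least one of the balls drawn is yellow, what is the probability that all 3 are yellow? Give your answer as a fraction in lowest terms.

P(all 3 yellow) = C(5,3)/C(14,3) = 5/182; P(at least one yellow) = 1 − C(9,3)/C(14,3) = 10/13.
Since 'all 3 yellow' ⊆ 'at least one yellow', P(all 3 | at least one) = 5/182 / 10/13 = 1/28 ≈ 0.0357.

1/28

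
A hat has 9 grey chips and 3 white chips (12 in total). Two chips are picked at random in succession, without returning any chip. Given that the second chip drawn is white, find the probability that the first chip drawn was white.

2/11

P(first=white and the second chip drawn is white) = (3/12)·(2/11) = 1/22.
P(the second chip drawn is white) = Σ over first color = 9/44 + 1/22 = 1/4.
By Bayes, P(first=white | the second chip drawn is white) = 1/22 / 1/4 = 2/11 ≈ 0.1818.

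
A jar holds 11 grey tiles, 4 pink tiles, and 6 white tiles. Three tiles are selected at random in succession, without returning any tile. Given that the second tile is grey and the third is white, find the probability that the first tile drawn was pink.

P(first=pink and the second tile is grey and the third is white) = (4/21)·(11/20)·(6/19) = 22/665.
P(E) = Σ over first color = 11/133 + 22/665 + 11/266 = 11/70.
By Bayes, P(first=pink | E) = 22/665 / 11/70 = 4/19 ≈ 0.2105.

4/19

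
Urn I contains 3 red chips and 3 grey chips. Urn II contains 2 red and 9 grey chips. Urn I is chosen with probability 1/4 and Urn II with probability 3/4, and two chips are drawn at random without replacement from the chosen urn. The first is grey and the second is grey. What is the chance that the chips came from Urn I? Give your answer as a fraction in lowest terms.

P(E | Urn I) = 1/5; P(E | Urn II) = 36/55.
P(E) = 1/4·1/5 + 3/4·36/55 = 119/220.
By Bayes' rule, P(Urn I | E) = 1/20 / 119/220 = 11/119 ≈ 0.0924.

11/119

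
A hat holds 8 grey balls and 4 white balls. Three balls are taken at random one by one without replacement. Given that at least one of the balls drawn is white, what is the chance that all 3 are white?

P(all 3 white) = C(4,3)/C(12,3) = 1/55; P(at least one white) = 1 − C(8,3)/C(12,3) = 41/55.
Since 'all 3 white' ⊆ 'at least one white', P(all 3 | at least one) = 1/55 / 41/55 = 1/41 ≈ 0.0244.

1/41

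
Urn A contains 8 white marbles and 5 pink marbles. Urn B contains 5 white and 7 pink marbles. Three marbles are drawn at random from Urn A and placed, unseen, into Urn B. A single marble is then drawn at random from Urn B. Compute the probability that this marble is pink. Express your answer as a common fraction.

Condition on how many of the transferred marbles are pink (from Urn A: 5 pink of 13; then Urn B has 15 total).
  0 pink: C(5,0)C(8,3)/C(13,3) = 28/143; then P = 7/15
  1 pink: C(5,1)C(8,2)/C(13,3) = 70/143; then P = 8/15
  2 pink: C(5,2)C(8,1)/C(13,3) = 40/143; then P = 9/15
  3 pink: C(5,3)C(8,0)/C(13,3) = 5/143; then P = 10/15
P(pink from Urn B) = 106/195 ≈ 0.5436.

106/195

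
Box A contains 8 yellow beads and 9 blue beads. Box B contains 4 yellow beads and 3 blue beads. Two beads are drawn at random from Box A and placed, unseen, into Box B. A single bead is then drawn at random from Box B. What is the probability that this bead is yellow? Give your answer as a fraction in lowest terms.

28/51

Condition on how many of the transferred beads are yellow (from Box A: 8 yellow of 17; then Box B has 9 total).
  0 yellow: C(8,0)C(9,2)/C(17,2) = 9/34; then P = 4/9
  1 yellow: C(8,1)C(9,1)/C(17,2) = 9/17; then P = 5/9
  2 yellow: C(8,2)C(9,0)/C(17,2) = 7/34; then P = 6/9
P(yellow from Box B) = 28/51 ≈ 0.5490.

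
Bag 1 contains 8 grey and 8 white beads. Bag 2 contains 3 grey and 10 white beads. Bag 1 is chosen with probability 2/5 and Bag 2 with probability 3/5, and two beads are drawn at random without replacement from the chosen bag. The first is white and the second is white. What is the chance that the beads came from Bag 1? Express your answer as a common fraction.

182/857

P(E | Bag 1) = 7/30; P(E | Bag 2) = 15/26.
P(E) = 2/5·7/30 + 3/5·15/26 = 857/1950.
By Bayes' rule, P(Bag 1 | E) = 7/75 / 857/1950 = 182/857 ≈ 0.2124.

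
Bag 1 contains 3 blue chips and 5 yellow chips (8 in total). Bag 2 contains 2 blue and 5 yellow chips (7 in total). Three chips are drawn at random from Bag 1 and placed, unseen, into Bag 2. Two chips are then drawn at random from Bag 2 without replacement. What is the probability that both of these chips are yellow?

Condition on how many of the transferred chips are yellow (from Bag 1: 5 yellow of 8; then Bag 2 has 10 total).
  0 yellow: C(5,0)C(3,3)/C(8,3) = 1/56; then P = C(5,2)/C(10,2) = 2/9
  1 yellow: C(5,1)C(3,2)/C(8,3) = 15/56; then P = C(6,2)/C(10,2) = 1/3
  2 yellow: C(5,2)C(3,1)/C(8,3) = 15/28; then P = C(7,2)/C(10,2) = 7/15
  3 yellow: C(5,3)C(3,0)/C(8,3) = 5/28; then P = C(8,2)/C(10,2) = 28/45
P(both yellow) = 229/504 ≈ 0.4544.

229/504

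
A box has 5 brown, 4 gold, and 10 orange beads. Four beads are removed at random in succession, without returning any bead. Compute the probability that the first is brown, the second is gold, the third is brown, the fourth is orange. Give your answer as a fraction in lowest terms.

25/2907

Multiply the conditional probability of each draw in order, without replacement, so each draw removes one from its color and from the total.
P = (5/19) · (4/18) · (4/17) · (10/16) = 25/2907 ≈ 0.0086.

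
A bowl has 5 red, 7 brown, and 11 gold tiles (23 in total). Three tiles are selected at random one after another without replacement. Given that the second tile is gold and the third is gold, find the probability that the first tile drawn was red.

5/21

P(first=red and the second tile is gold and the third is gold) = (5/23)·(11/22)·(10/21) = 25/483.
P(E) = Σ over first color = 25/483 + 5/69 + 15/161 = 5/23.
By Bayes, P(first=red | E) = 25/483 / 5/23 = 5/21 ≈ 0.2381.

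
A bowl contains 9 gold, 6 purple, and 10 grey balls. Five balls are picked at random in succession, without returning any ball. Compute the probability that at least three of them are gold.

291/1265

Sum the hypergeometric tail for j = 3,…,5 gold balls.
Favorable = C(9,3)·C(16,2) + C(9,4)·C(16,1) + C(9,5)·C(16,0) = 12222; total = C(25,5) = 53130.
P = 12222/53130 = 291/1265 ≈ 0.2300.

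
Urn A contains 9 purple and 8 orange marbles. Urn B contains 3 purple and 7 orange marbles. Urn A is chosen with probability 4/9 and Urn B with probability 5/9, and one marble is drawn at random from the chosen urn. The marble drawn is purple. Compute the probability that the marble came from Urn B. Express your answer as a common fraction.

P(purple | Urn A) = 9/17; P(purple | Urn B) = 3/10.
P(purple) = 4/9·9/17 + 5/9·3/10 = 41/102.
By Bayes' rule, P(Urn B | purple) = 1/6 / 41/102 = 17/41 ≈ 0.4146.

17/41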